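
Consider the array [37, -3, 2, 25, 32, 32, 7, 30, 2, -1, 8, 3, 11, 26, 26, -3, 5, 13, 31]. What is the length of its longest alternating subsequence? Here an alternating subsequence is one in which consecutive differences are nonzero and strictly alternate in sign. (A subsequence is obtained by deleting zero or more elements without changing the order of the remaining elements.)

A longest alternating subsequence is 37, -3, 25, 7, 30, 2, 8, 3, 11, -3, 5 (positions 1,2,4,7,8,9,11,12,13,16,17); its 10 consecutive differences strictly alternate in sign, and length 11 is optimal.

11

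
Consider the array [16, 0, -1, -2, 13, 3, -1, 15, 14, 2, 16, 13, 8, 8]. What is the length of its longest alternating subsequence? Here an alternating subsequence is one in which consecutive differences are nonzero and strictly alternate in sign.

Track the best alternating length ending on an up-step vs a down-step at each position: up/down = 1/1, 1/2, 1/2, 1/2, 3/2, 3/4, 3/4, 5/2, 5/6, 5/6, 7/1, 7/8, 7/8, 7/8.
The maximum over both is 8; one such subsequence is 16, 0, 13, 3, 15, 14, 16, 13.

8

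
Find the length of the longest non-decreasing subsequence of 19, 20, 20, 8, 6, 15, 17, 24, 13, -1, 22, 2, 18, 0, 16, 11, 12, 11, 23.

Scanning left to right, the best length ending at each element is: 19→1, 20→2, 20→3, 8→1, 6→1, 15→2, 17→3, 24→4, 13→2, -1→1, 22→4, 2→2, 18→4, 0→2, 16→3, 11→3, 12→4, 11→4, 23→5.
So the longest non-decreasing subsequence has length 5, e.g. 19, 20, 20, 22, 23.

5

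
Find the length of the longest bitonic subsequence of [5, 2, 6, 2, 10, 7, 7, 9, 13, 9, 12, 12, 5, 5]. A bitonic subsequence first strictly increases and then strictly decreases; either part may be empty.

Let inc[i] be the LIS ending at i and dec[i] the longest strictly decreasing subsequence starting at i. inc = [1, 1, 2, 1, 3, 3, 3, 4, 5, 4, 5, 5, 2, 2], dec = [2, 1, 2, 1, 3, 2, 2, 2, 3, 2, 2, 2, 1, 1].
max_i inc[i]+dec[i]−1 = 7, with one witness 5, 6, 7, 9, 13, 12, 5.

7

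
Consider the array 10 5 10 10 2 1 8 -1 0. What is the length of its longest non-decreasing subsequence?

3

Scanning left to right, the best length ending at each element is: 10→1, 5→1, 10→2, 10→3, 2→1, 1→1, 8→2, -1→1, 0→2.
So the longest non-decreasing subsequence has length 3, e.g. 10, 10, 10.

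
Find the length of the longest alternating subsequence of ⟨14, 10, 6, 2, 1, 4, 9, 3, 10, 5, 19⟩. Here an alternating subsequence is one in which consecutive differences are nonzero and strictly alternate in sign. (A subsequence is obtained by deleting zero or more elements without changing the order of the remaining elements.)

Track the best alternating length ending on an up-step vs a down-step at each position: up/down = 1/1, 1/2, 1/2, 1/2, 1/2, 3/2, 3/2, 3/4, 5/2, 5/6, 7/1.
The maximum over both is 7; one such subsequence is 14, 2, 4, 3, 10, 5, 19.

7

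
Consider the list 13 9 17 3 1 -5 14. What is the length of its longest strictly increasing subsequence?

One longest increasing subsequence is 13, 17 (positions 1,3), of length 2; no longer one exists.

2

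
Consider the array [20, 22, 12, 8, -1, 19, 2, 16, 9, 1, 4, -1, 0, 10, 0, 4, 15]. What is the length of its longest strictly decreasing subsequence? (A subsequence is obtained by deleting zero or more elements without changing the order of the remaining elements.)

Scanning left to right, the best length ending at each element is: 20→1, 22→1, 12→2, 8→3, -1→4, 19→2, 2→4, 16→3, 9→4, 1→5, 4→5, -1→6, 0→6, 10→4, 0→6, 4→5, 15→4.
So the longest decreasing subsequence has length 6, e.g. 20, 12, 8, 2, 1, -1.

6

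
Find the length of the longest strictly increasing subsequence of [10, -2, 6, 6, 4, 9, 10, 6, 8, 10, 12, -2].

One longest increasing subsequence is -2, 4, 6, 8, 10, 12 (positions 2,5,8,9,10,11), of length 6; no longer one exists.

6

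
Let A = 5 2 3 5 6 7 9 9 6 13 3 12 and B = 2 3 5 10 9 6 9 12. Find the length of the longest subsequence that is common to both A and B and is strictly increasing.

A longest common strictly increasing subsequence is 2, 3, 5, 6, 9, 12 (length 6); it appears in order in both A and B, and no longer such subsequence exists.

6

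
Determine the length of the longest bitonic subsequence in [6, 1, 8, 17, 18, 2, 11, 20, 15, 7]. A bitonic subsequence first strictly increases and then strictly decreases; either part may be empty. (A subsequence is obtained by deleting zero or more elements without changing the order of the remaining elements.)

7

One longest bitonic subsequence is 6, 8, 17, 18, 20, 15, 7 (positions 1,3,4,5,8,9,10): it rises to 20 then falls. Length 7 is optimal.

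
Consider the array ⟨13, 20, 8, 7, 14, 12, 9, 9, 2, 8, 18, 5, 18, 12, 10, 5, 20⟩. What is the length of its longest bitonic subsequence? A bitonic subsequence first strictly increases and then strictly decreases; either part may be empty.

Let inc[i] be the LIS ending at i and dec[i] the longest strictly decreasing subsequence starting at i. inc = [1, 2, 1, 1, 2, 2, 2, 2, 1, 2, 3, 2, 3, 3, 3, 2, 4], dec = [5, 6, 3, 2, 5, 4, 3, 3, 1, 2, 4, 1, 4, 3, 2, 1, 1].
max_i inc[i]+dec[i]−1 = 7, with one witness 13, 20, 14, 12, 9, 8, 5.

7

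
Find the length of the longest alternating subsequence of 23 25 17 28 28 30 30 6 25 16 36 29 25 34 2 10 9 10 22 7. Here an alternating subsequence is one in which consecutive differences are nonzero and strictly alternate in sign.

15

A longest alternating subsequence is 23, 25, 17, 28, 6, 25, 16, 36, 29, 34, 2, 10, 9, 10, 7 (positions 1,2,3,4,8,9,10,11,12,14,15,16,17,18,20); its 14 consecutive differences strictly alternate in sign, and length 15 is optimal.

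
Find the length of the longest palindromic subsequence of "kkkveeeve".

5

One longest palindromic subsequence is veeev (positions 4,5,6,7,8); it reads the same forward and backward, and the interval DP gives dp[1][9] = 5.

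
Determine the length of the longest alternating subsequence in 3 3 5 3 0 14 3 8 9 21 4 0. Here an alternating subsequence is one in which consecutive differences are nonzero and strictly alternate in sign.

7

Track the best alternating length ending on an up-step vs a down-step at each position: up/down = 1/1, 1/1, 2/1, 1/3, 1/3, 4/1, 4/5, 6/5, 6/5, 6/1, 6/7, 1/7.
The maximum over both is 7; one such subsequence is 3, 5, 3, 14, 3, 8, 4.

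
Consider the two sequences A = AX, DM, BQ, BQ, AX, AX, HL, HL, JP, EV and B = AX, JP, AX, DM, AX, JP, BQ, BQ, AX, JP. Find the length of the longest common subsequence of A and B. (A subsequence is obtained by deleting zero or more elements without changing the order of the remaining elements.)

A longest common subsequence is AX, DM, BQ, BQ, AX, JP (length 6); the LCS DP confirms no longer common subsequence exists.

6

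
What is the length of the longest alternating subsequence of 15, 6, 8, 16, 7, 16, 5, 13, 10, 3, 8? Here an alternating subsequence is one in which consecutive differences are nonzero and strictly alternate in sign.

Track the best alternating length ending on an up-step vs a down-step at each position: up/down = 1/1, 1/2, 3/2, 3/1, 3/4, 5/1, 1/6, 7/6, 7/8, 1/8, 9/8.
The maximum over both is 9; one such subsequence is 15, 6, 8, 7, 16, 5, 13, 3, 8.

9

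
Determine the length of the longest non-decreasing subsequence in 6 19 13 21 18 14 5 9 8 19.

One longest non-decreasing subsequence is 6, 13, 18, 19 (positions 1,3,5,10), of length 4; no longer one exists.

4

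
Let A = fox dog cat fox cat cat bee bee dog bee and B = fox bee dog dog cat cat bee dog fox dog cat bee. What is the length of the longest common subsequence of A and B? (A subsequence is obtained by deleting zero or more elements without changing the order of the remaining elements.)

7

A longest common subsequence is fox, dog, cat, cat, bee, dog, bee (length 7); the LCS DP confirms no longer common subsequence exists.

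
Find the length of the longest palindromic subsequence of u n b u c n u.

One longest palindromic subsequence is uncnu (positions 1,2,5,6,7); it reads the same forward and backward, and the interval DP gives dp[1][7] = 5.

5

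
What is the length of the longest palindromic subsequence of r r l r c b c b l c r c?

7

One longest palindromic subsequence is rcbcbcr (positions 4,5,6,7,8,10,11); it reads the same forward and backward, and the interval DP gives dp[1][12] = 7.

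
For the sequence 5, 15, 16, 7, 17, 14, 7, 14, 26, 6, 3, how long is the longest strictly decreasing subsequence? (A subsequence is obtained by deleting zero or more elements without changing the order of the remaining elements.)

One longest decreasing subsequence is 15, 14, 7, 6, 3 (positions 2,6,7,10,11), of length 5; no longer one exists.

5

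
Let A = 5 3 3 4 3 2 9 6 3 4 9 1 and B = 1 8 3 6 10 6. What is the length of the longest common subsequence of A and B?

Backtracking the LCS table gives one alignment: 3 (A2,B3) → 6 (A8,B6).
So the longest common subsequence has length 2.

2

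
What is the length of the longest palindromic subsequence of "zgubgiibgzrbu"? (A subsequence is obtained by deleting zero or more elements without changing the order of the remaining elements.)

8

Using dp[i][j] = 2 + dp[i+1][j−1] if the ends match, else max(dp[i+1][j], dp[i][j−1]):
dp[1][13] = 8. A witness is ubgiigbu at positions 3,4,5,6,7,9,12,13.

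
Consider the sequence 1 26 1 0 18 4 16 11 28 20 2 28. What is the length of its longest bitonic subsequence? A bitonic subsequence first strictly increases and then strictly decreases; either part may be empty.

6

Let inc[i] be the LIS ending at i and dec[i] the longest strictly decreasing subsequence starting at i. inc = [1, 2, 1, 1, 2, 2, 3, 3, 4, 4, 2, 5], dec = [2, 5, 2, 1, 4, 2, 3, 2, 3, 2, 1, 1].
max_i inc[i]+dec[i]−1 = 6, with one witness 1, 26, 18, 16, 11, 2.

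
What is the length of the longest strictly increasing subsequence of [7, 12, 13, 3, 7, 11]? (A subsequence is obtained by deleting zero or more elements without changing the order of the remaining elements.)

3

Scanning left to right, the best length ending at each element is: 7→1, 12→2, 13→3, 3→1, 7→2, 11→3.
So the longest increasing subsequence has length 3, e.g. 7, 12, 13.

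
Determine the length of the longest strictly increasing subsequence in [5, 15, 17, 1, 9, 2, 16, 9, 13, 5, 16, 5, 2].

One longest increasing subsequence is 1, 2, 9, 13, 16 (positions 4,6,8,9,11), of length 5; no longer one exists.

5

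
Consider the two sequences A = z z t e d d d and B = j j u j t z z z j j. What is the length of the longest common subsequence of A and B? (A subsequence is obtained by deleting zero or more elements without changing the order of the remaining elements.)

Backtracking the LCS table gives one alignment: z (A1,B7) → z (A2,B8).
So the longest common subsequence has length 2.

2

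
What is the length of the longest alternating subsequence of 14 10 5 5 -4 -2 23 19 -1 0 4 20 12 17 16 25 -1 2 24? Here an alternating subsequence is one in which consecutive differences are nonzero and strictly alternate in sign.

Track the best alternating length ending on an up-step vs a down-step at each position: up/down = 1/1, 1/2, 1/2, 1/2, 1/2, 3/2, 3/1, 3/4, 3/4, 5/4, 5/4, 5/4, 5/6, 7/6, 7/8, 9/1, 3/10, 11/10, 11/10.
The maximum over both is 11; one such subsequence is 14, 10, 23, 19, 20, 12, 17, 16, 25, -1, 2.

11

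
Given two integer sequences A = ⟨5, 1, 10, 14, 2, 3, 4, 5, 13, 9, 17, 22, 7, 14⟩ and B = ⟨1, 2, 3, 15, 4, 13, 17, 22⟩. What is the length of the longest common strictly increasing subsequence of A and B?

For each value that appears in both, track the longest common increasing run ending there.
The best achievable length is 7; one witness is 1, 2, 3, 4, 13, 17, 22 (A-positions 2,5,6,7,9,11,12, B-positions 1,2,3,5,6,7,8).

7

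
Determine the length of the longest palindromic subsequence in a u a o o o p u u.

5

Using dp[i][j] = 2 + dp[i+1][j−1] if the ends match, else max(dp[i+1][j], dp[i][j−1]):
dp[1][9] = 5. A witness is uooou at positions 2,4,5,6,9.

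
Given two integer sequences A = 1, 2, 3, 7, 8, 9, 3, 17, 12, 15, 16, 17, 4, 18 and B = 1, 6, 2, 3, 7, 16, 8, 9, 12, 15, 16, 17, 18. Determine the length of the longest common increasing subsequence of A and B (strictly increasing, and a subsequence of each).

11

For each value that appears in both, track the longest common increasing run ending there.
The best achievable length is 11; one witness is 1, 2, 3, 7, 8, 9, 12, 15, 16, 17, 18 (A-positions 1,2,3,4,5,6,9,10,11,12,14, B-positions 1,3,4,5,7,8,9,10,11,12,13).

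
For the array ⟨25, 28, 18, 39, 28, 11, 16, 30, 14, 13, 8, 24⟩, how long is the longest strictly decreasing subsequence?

One longest decreasing subsequence is 25, 18, 16, 14, 13, 8 (positions 1,3,7,9,10,11), of length 6; no longer one exists.

6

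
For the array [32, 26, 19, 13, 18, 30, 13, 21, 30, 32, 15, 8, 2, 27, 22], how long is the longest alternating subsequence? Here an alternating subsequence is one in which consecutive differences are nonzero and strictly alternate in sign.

A longest alternating subsequence is 32, 13, 18, 13, 21, 15, 27, 22 (positions 1,4,5,7,8,11,14,15); its 7 consecutive differences strictly alternate in sign, and length 8 is optimal.

8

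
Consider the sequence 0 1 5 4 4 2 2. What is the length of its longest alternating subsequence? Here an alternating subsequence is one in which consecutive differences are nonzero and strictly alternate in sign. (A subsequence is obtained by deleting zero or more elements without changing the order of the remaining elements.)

3

A longest alternating subsequence is 0, 5, 4 (positions 1,3,4); its 2 consecutive differences strictly alternate in sign, and length 3 is optimal.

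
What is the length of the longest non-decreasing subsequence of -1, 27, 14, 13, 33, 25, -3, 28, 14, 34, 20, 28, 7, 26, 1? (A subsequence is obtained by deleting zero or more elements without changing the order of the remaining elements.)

5

Scanning left to right, the best length ending at each element is: -1→1, 27→2, 14→2, 13→2, 33→3, 25→3, -3→1, 28→4, 14→3, 34→5, 20→4, 28→5, 7→2, 26→5, 1→2.
So the longest non-decreasing subsequence has length 5, e.g. -1, 14, 25, 28, 34.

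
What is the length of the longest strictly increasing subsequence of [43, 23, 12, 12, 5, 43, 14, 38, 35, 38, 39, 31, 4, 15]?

Let dp[i] be the longest increasing subsequence ending at position i. Then dp = [1, 1, 1, 1, 1, 2, 2, 3, 3, 4, 5, 3, 1, 3].
The maximum is 5; one witness is 12, 14, 35, 38, 39 at positions 3,7,9,10,11.

5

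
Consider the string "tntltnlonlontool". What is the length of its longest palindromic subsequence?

9

Using dp[i][j] = 2 + dp[i+1][j−1] if the ends match, else max(dp[i+1][j], dp[i][j−1]):
dp[1][16] = 9. A witness is ltnolontl at positions 4,5,6,8,10,11,12,13,16.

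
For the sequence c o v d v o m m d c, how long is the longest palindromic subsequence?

7

One longest palindromic subsequence is covdvoc (positions 1,2,3,4,5,6,10); it reads the same forward and backward, and the interval DP gives dp[1][10] = 7.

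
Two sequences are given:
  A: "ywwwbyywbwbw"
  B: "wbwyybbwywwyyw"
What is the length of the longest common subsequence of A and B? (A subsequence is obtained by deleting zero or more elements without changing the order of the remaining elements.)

Backtracking the LCS table gives one alignment: y (A1,B5) → w (A2,B8) → w (A3,B10) → w (A4,B11) → y (A6,B12) → y (A7,B13) → w (A12,B14).
So the longest common subsequence has length 7.

7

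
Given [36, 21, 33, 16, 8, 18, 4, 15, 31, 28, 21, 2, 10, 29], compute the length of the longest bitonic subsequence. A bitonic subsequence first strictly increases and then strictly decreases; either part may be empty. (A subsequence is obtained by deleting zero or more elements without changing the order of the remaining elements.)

6

One longest bitonic subsequence is 36, 33, 31, 28, 21, 10 (positions 1,3,9,10,11,13): it rises to 36 then falls. Length 6 is optimal.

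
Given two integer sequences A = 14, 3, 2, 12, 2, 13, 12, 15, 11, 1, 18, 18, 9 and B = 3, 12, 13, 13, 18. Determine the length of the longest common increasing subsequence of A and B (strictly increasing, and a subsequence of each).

For each value that appears in both, track the longest common increasing run ending there.
The best achievable length is 4; one witness is 3, 12, 13, 18 (A-positions 2,4,6,11, B-positions 1,2,3,5).

4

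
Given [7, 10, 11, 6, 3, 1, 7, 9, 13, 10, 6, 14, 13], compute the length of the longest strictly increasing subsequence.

5

One longest increasing subsequence is 7, 10, 11, 13, 14 (positions 1,2,3,9,12), of length 5; no longer one exists.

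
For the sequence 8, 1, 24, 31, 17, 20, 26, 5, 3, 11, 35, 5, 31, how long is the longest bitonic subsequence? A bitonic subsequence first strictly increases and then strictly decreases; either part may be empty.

Let inc[i] be the LIS ending at i and dec[i] the longest strictly decreasing subsequence starting at i. inc = [1, 1, 2, 3, 2, 3, 4, 2, 2, 3, 5, 3, 5], dec = [3, 1, 4, 4, 3, 3, 3, 2, 1, 2, 2, 1, 1].
max_i inc[i]+dec[i]−1 = 6, with one witness 8, 24, 31, 26, 11, 5.

6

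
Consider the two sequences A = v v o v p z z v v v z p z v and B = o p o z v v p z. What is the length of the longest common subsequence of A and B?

7

Backtracking the LCS table gives one alignment: o (A3,B1) → p (A5,B2) → z (A7,B4) → v (A9,B5) → v (A10,B6) → p (A12,B7) → z (A13,B8).
So the longest common subsequence has length 7.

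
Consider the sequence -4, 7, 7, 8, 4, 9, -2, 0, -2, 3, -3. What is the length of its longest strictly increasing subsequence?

Let dp[i] be the longest increasing subsequence ending at position i. Then dp = [1, 2, 2, 3, 2, 4, 2, 3, 2, 4, 2].
The maximum is 4; one witness is -4, 7, 8, 9 at positions 1,2,4,6.

4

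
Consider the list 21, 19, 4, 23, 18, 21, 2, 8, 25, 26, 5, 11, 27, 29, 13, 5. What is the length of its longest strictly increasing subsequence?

Let dp[i] be the longest increasing subsequence ending at position i. Then dp = [1, 1, 1, 2, 2, 3, 1, 2, 4, 5, 2, 3, 6, 7, 4, 2].
The maximum is 7; one witness is 4, 18, 21, 25, 26, 27, 29 at positions 3,5,6,9,10,13,14.

7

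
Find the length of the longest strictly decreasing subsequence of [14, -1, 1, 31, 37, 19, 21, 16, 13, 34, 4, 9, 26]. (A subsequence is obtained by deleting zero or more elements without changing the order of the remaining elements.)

Scanning left to right, the best length ending at each element is: 14→1, -1→2, 1→2, 31→1, 37→1, 19→2, 21→2, 16→3, 13→4, 34→2, 4→5, 9→5, 26→3.
So the longest decreasing subsequence has length 5, e.g. 31, 19, 16, 13, 4.

5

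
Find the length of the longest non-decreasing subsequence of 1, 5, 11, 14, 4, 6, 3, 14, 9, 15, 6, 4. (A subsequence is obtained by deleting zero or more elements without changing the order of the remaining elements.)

6

Scanning left to right, the best length ending at each element is: 1→1, 5→2, 11→3, 14→4, 4→2, 6→3, 3→2, 14→5, 9→4, 15→6, 6→4, 4→3.
So the longest non-decreasing subsequence has length 6, e.g. 1, 5, 11, 14, 14, 15.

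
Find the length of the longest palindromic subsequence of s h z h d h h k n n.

One longest palindromic subsequence is hhdhh (positions 2,4,5,6,7); it reads the same forward and backward, and the interval DP gives dp[1][10] = 5.

5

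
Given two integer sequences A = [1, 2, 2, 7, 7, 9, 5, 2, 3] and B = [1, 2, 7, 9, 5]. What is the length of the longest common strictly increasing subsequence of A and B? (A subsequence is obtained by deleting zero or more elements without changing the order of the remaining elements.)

A longest common strictly increasing subsequence is 1, 2, 7, 9 (length 4); it appears in order in both A and B, and no longer such subsequence exists.

4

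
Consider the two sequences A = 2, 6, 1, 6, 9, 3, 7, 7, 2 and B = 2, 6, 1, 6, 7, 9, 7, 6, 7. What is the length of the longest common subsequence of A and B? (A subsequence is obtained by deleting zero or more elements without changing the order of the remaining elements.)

A longest common subsequence is 2, 6, 1, 6, 9, 7, 7 (length 7); the LCS DP confirms no longer common subsequence exists.

7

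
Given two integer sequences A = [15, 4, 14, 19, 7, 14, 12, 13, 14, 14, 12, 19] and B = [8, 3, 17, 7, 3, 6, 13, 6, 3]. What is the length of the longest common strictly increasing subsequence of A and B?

2

A longest common strictly increasing subsequence is 7, 13 (length 2); it appears in order in both A and B, and no longer such subsequence exists.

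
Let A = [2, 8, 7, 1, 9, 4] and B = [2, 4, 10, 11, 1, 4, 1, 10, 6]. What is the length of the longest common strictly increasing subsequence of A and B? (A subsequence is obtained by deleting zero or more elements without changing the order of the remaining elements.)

For each value that appears in both, track the longest common increasing run ending there.
The best achievable length is 2; one witness is 2, 4 (A-positions 1,6, B-positions 1,2).

2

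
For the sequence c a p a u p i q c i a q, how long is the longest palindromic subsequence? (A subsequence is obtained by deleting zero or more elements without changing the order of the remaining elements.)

5

One longest palindromic subsequence is aicia (positions 4,7,9,10,11); it reads the same forward and backward, and the interval DP gives dp[1][12] = 5.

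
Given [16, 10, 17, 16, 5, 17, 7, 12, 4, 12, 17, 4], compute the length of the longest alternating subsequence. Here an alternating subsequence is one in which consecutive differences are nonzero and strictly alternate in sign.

A longest alternating subsequence is 16, 10, 17, 16, 17, 7, 12, 4, 12, 4 (positions 1,2,3,4,6,7,8,9,10,12); its 9 consecutive differences strictly alternate in sign, and length 10 is optimal.

10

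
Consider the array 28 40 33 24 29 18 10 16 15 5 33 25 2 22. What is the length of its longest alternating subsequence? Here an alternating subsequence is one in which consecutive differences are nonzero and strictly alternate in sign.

Track the best alternating length ending on an up-step vs a down-step at each position: up/down = 1/1, 2/1, 2/3, 1/3, 4/3, 1/5, 1/5, 6/5, 6/7, 1/7, 8/3, 8/9, 1/9, 10/9.
The maximum over both is 10; one such subsequence is 28, 40, 24, 29, 10, 16, 15, 33, 2, 22.

10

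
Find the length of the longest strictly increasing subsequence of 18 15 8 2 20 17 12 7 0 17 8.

Scanning left to right, the best length ending at each element is: 18→1, 15→1, 8→1, 2→1, 20→2, 17→2, 12→2, 7→2, 0→1, 17→3, 8→3.
So the longest increasing subsequence has length 3, e.g. 8, 12, 17.

3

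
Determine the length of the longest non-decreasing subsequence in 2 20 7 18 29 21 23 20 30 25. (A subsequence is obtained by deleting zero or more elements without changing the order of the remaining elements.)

6

Let dp[i] be the longest non-decreasing subsequence ending at position i. Then dp = [1, 2, 2, 3, 4, 4, 5, 4, 6, 6].
The maximum is 6; one witness is 2, 7, 18, 21, 23, 30 at positions 1,3,4,6,7,9.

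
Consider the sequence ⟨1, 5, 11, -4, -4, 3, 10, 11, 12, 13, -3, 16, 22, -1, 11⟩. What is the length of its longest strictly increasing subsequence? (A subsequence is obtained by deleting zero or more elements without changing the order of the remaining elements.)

8

One longest increasing subsequence is 1, 5, 10, 11, 12, 13, 16, 22 (positions 1,2,7,8,9,10,12,13), of length 8; no longer one exists.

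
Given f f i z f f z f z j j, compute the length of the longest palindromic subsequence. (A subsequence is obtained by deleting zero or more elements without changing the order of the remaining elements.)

Using dp[i][j] = 2 + dp[i+1][j−1] if the ends match, else max(dp[i+1][j], dp[i][j−1]):
dp[1][11] = 6. A witness is fzffzf at positions 2,4,5,6,7,8.

6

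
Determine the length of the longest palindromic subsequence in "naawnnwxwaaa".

One longest palindromic subsequence is aawnnwaa (positions 2,3,4,5,6,9,11,12); it reads the same forward and backward, and the interval DP gives dp[1][12] = 8.

8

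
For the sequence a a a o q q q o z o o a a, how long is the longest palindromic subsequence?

9

One longest palindromic subsequence is aaoozooaa (positions 1,2,4,8,9,10,11,12,13); it reads the same forward and backward, and the interval DP gives dp[1][13] = 9.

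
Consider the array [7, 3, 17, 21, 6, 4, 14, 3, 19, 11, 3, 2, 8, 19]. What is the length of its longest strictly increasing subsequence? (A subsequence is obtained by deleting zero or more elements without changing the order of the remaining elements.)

4

Let dp[i] be the longest increasing subsequence ending at position i. Then dp = [1, 1, 2, 3, 2, 2, 3, 1, 4, 3, 1, 1, 3, 4].
The maximum is 4; one witness is 3, 6, 14, 19 at positions 2,5,7,9.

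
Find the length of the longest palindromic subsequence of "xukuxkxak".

Using dp[i][j] = 2 + dp[i+1][j−1] if the ends match, else max(dp[i+1][j], dp[i][j−1]):
dp[1][9] = 5. A witness is kxkxk at positions 3,5,6,7,9.

5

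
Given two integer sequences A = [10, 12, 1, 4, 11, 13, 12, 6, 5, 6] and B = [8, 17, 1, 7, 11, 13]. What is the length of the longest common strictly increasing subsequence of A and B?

3

For each value that appears in both, track the longest common increasing run ending there.
The best achievable length is 3; one witness is 1, 11, 13 (A-positions 3,5,6, B-positions 3,5,6).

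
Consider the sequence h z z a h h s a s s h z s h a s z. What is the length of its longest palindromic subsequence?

One longest palindromic subsequence is zahhssshhaz (positions 2,4,5,6,7,9,10,11,14,15,17); it reads the same forward and backward, and the interval DP gives dp[1][17] = 11.

11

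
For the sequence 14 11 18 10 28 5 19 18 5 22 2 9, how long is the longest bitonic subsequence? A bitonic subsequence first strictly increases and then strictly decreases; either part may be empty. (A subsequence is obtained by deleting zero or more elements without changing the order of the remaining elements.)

Let inc[i] be the LIS ending at i and dec[i] the longest strictly decreasing subsequence starting at i. inc = [1, 1, 2, 1, 3, 1, 3, 2, 1, 4, 1, 2], dec = [5, 4, 4, 3, 5, 2, 4, 3, 2, 2, 1, 1].
max_i inc[i]+dec[i]−1 = 7, with one witness 14, 18, 28, 19, 18, 5, 2.

7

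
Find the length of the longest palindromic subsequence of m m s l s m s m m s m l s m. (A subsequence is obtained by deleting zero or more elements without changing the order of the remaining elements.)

Using dp[i][j] = 2 + dp[i+1][j−1] if the ends match, else max(dp[i+1][j], dp[i][j−1]):
dp[1][14] = 12. A witness is mslmsmmsmlsm at positions 1,3,4,6,7,8,9,10,11,12,13,14.

12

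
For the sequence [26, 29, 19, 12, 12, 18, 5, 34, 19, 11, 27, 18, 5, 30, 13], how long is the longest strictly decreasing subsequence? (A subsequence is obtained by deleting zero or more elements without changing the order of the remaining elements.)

Let dp[i] be the longest decreasing subsequence ending at position i. Then dp = [1, 1, 2, 3, 3, 3, 4, 1, 2, 4, 2, 3, 5, 2, 4].
The maximum is 5; one witness is 26, 19, 12, 11, 5 at positions 1,3,4,10,13.

5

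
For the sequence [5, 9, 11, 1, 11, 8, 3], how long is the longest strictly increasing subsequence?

One longest increasing subsequence is 5, 9, 11 (positions 1,2,3), of length 3; no longer one exists.

3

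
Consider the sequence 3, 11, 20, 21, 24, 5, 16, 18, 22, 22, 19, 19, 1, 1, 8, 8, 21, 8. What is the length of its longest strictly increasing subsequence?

Let dp[i] be the longest increasing subsequence ending at position i. Then dp = [1, 2, 3, 4, 5, 2, 3, 4, 5, 5, 5, 5, 1, 1, 3, 3, 6, 3].
The maximum is 6; one witness is 3, 11, 16, 18, 19, 21 at positions 1,2,7,8,11,17.

6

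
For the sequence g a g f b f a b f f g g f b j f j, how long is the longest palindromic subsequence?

9

One longest palindromic subsequence is ggffbffgg (positions 1,3,4,6,8,9,10,11,12); it reads the same forward and backward, and the interval DP gives dp[1][17] = 9.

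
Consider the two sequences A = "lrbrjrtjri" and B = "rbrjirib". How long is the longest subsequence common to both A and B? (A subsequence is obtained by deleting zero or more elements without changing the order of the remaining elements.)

6

Backtracking the LCS table gives one alignment: r (A2,B1) → b (A3,B2) → r (A4,B3) → j (A5,B4) → r (A9,B6) → i (A10,B7).
So the longest common subsequence has length 6.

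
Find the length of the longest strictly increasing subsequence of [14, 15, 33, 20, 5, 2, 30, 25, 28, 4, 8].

5

One longest increasing subsequence is 14, 15, 20, 25, 28 (positions 1,2,4,8,9), of length 5; no longer one exists.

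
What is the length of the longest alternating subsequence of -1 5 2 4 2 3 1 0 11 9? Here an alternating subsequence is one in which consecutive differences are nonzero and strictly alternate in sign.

9

A longest alternating subsequence is -1, 5, 2, 4, 2, 3, 1, 11, 9 (positions 1,2,3,4,5,6,7,9,10); its 8 consecutive differences strictly alternate in sign, and length 9 is optimal.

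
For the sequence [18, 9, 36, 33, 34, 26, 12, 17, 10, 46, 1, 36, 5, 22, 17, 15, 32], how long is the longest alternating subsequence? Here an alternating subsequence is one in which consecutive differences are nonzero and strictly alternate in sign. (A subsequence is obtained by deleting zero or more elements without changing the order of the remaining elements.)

A longest alternating subsequence is 18, 9, 36, 33, 34, 12, 17, 10, 46, 1, 36, 5, 22, 17, 32 (positions 1,2,3,4,5,7,8,9,10,11,12,13,14,15,17); its 14 consecutive differences strictly alternate in sign, and length 15 is optimal.

15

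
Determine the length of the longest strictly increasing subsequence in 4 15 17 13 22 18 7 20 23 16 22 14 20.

6

Let dp[i] be the longest increasing subsequence ending at position i. Then dp = [1, 2, 3, 2, 4, 4, 2, 5, 6, 3, 6, 3, 5].
The maximum is 6; one witness is 4, 15, 17, 18, 20, 23 at positions 1,2,3,6,8,9.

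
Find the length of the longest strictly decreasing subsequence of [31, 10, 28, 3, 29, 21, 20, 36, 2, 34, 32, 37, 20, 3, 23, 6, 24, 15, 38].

Scanning left to right, the best length ending at each element is: 31→1, 10→2, 28→2, 3→3, 29→2, 21→3, 20→4, 36→1, 2→5, 34→2, 32→3, 37→1, 20→4, 3→5, 23→4, 6→5, 24→4, 15→5, 38→1.
So the longest decreasing subsequence has length 5, e.g. 31, 28, 21, 20, 2.

5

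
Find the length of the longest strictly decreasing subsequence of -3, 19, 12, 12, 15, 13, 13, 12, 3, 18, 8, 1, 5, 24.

Let dp[i] be the longest decreasing subsequence ending at position i. Then dp = [1, 1, 2, 2, 2, 3, 3, 4, 5, 2, 5, 6, 6, 1].
The maximum is 6; one witness is 19, 15, 13, 12, 3, 1 at positions 2,5,6,8,9,12.

6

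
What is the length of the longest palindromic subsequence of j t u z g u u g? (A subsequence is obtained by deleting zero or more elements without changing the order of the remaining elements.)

4

Using dp[i][j] = 2 + dp[i+1][j−1] if the ends match, else max(dp[i+1][j], dp[i][j−1]):
dp[1][8] = 4. A witness is guug at positions 5,6,7,8.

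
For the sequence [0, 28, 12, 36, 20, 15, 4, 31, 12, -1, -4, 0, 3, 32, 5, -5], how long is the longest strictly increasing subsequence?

One longest increasing subsequence is 0, 12, 20, 31, 32 (positions 1,3,5,8,14), of length 5; no longer one exists.

5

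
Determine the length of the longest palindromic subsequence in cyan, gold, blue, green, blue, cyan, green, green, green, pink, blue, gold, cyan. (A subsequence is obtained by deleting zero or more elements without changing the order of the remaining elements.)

10

One longest palindromic subsequence is cyan gold blue green green green green blue gold cyan (positions 1,2,3,4,7,8,9,11,12,13); it reads the same forward and backward, and the interval DP gives dp[1][13] = 10.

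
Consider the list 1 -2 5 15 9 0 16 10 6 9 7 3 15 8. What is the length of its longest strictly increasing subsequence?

Scanning left to right, the best length ending at each element is: 1→1, -2→1, 5→2, 15→3, 9→3, 0→2, 16→4, 10→4, 6→3, 9→4, 7→4, 3→3, 15→5, 8→5.
So the longest increasing subsequence has length 5, e.g. 1, 5, 9, 10, 15.

5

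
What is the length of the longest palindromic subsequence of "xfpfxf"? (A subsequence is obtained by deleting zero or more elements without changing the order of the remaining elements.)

Using dp[i][j] = 2 + dp[i+1][j−1] if the ends match, else max(dp[i+1][j], dp[i][j−1]):
dp[1][6] = 5. A witness is xfpfx at positions 1,2,3,4,5.

5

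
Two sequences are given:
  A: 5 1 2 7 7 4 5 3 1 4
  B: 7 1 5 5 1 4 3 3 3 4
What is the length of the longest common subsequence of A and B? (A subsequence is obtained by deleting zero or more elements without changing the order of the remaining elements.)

A longest common subsequence is 5, 1, 4, 3, 4 (length 5); the LCS DP confirms no longer common subsequence exists.

5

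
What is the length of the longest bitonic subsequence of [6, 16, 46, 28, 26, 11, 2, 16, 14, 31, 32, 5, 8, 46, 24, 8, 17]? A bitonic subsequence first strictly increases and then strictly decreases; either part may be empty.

8

One longest bitonic subsequence is 6, 16, 46, 28, 26, 16, 14, 8 (positions 1,2,3,4,5,8,9,16): it rises to 46 then falls. Length 8 is optimal.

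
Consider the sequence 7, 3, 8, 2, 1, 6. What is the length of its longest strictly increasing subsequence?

2

Let dp[i] be the longest increasing subsequence ending at position i. Then dp = [1, 1, 2, 1, 1, 2].
The maximum is 2; one witness is 7, 8 at positions 1,3.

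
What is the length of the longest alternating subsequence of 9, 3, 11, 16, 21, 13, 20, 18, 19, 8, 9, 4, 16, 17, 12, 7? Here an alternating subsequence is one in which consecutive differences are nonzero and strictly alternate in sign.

Track the best alternating length ending on an up-step vs a down-step at each position: up/down = 1/1, 1/2, 3/1, 3/1, 3/1, 3/4, 5/4, 5/6, 7/6, 3/8, 9/8, 3/10, 11/8, 11/8, 11/12, 11/12.
The maximum over both is 12; one such subsequence is 9, 3, 16, 13, 20, 18, 19, 8, 9, 4, 16, 12.

12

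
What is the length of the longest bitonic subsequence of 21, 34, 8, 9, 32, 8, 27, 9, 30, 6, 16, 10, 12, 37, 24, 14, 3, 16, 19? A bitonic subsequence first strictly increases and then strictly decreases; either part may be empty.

One longest bitonic subsequence is 8, 9, 27, 30, 37, 24, 14, 3 (positions 3,4,7,9,14,15,16,17): it rises to 37 then falls. Length 8 is optimal.

8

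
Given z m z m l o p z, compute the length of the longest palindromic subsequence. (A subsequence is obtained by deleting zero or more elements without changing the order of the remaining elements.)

5

One longest palindromic subsequence is zmzmz (positions 1,2,3,4,8); it reads the same forward and backward, and the interval DP gives dp[1][8] = 5.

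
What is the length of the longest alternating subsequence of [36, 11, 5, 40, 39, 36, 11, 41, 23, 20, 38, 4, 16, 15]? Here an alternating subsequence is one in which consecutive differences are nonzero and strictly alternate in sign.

Track the best alternating length ending on an up-step vs a down-step at each position: up/down = 1/1, 1/2, 1/2, 3/1, 3/4, 3/4, 3/4, 5/1, 5/6, 5/6, 7/6, 1/8, 9/8, 9/10.
The maximum over both is 10; one such subsequence is 36, 11, 40, 39, 41, 23, 38, 4, 16, 15.

10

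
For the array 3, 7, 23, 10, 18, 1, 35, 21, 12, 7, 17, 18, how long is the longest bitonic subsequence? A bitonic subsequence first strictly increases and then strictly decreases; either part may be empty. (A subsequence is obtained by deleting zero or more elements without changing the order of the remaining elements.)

Let inc[i] be the LIS ending at i and dec[i] the longest strictly decreasing subsequence starting at i. inc = [1, 2, 3, 3, 4, 1, 5, 5, 4, 2, 5, 6], dec = [2, 2, 4, 2, 3, 1, 4, 3, 2, 1, 1, 1].
max_i inc[i]+dec[i]−1 = 8, with one witness 3, 7, 10, 18, 35, 21, 12, 7.

8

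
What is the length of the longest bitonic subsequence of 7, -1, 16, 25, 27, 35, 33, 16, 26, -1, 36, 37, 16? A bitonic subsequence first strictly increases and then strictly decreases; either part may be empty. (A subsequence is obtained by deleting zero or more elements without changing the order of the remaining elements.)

Let inc[i] be the LIS ending at i and dec[i] the longest strictly decreasing subsequence starting at i. inc = [1, 1, 2, 3, 4, 5, 5, 2, 4, 1, 6, 7, 2], dec = [2, 1, 2, 3, 3, 4, 3, 2, 2, 1, 2, 2, 1].
max_i inc[i]+dec[i]−1 = 8, with one witness 7, 16, 25, 27, 35, 33, 26, 16.

8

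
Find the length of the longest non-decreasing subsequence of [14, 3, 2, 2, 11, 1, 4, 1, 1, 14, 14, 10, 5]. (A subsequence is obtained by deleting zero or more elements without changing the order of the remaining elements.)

5

One longest non-decreasing subsequence is 2, 2, 11, 14, 14 (positions 3,4,5,10,11), of length 5; no longer one exists.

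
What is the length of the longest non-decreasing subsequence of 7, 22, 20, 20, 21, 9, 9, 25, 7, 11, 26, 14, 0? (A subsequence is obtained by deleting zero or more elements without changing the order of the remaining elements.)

Scanning left to right, the best length ending at each element is: 7→1, 22→2, 20→2, 20→3, 21→4, 9→2, 9→3, 25→5, 7→2, 11→4, 26→6, 14→5, 0→1.
So the longest non-decreasing subsequence has length 6, e.g. 7, 20, 20, 21, 25, 26.

6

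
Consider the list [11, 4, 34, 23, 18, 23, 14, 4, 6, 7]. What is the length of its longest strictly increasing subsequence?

3

One longest increasing subsequence is 11, 18, 23 (positions 1,5,6), of length 3; no longer one exists.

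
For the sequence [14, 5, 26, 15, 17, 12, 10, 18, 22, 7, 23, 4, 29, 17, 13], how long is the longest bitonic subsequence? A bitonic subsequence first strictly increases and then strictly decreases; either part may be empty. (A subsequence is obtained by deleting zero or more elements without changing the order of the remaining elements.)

One longest bitonic subsequence is 14, 15, 17, 18, 22, 23, 29, 17, 13 (positions 1,4,5,8,9,11,13,14,15): it rises to 29 then falls. Length 9 is optimal.

9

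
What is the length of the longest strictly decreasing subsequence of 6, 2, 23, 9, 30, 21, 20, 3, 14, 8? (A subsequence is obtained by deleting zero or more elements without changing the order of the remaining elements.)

Scanning left to right, the best length ending at each element is: 6→1, 2→2, 23→1, 9→2, 30→1, 21→2, 20→3, 3→4, 14→4, 8→5.
So the longest decreasing subsequence has length 5, e.g. 23, 21, 20, 14, 8.

5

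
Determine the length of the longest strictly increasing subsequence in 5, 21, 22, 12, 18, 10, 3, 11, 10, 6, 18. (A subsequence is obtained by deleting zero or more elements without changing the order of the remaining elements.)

One longest increasing subsequence is 5, 10, 11, 18 (positions 1,6,8,11), of length 4; no longer one exists.

4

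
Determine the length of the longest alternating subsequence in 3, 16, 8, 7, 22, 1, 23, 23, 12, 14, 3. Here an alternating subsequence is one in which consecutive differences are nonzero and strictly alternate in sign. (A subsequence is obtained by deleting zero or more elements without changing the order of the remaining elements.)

9

Track the best alternating length ending on an up-step vs a down-step at each position: up/down = 1/1, 2/1, 2/3, 2/3, 4/1, 1/5, 6/1, 6/1, 6/7, 8/7, 6/9.
The maximum over both is 9; one such subsequence is 3, 16, 8, 22, 1, 23, 12, 14, 3.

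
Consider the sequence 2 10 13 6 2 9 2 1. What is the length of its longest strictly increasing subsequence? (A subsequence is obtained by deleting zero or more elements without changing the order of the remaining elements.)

3

One longest increasing subsequence is 2, 10, 13 (positions 1,2,3), of length 3; no longer one exists.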